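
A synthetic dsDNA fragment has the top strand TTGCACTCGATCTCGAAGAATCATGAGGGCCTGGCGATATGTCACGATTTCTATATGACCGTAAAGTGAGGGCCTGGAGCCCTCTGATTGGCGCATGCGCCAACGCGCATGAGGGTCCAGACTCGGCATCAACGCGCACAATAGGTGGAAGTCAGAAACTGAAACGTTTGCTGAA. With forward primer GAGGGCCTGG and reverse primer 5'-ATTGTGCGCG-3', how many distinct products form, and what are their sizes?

The forward primer GAGGGCCTGG matches the top strand at positions 25–34, 68–77.
The reverse primer's reverse complement is CGCGCACAAT, matching at positions 133–142.
Each forward site pairs with the reverse site to give a product ending at position 142: sizes 118, 75 bp.

Two products: 118 bp, 75 bp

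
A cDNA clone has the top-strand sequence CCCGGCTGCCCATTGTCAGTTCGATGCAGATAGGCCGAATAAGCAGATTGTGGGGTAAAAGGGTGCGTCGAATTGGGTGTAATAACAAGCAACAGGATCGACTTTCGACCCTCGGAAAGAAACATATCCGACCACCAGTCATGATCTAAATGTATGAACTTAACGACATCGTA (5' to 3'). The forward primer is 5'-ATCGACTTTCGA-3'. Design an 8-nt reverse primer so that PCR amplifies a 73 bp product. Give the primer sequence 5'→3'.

The forward primer binds at positions 97–108, so a 73 bp product ends at position 97 + 73 − 1 = 169.
The reverse primer anneals to the top strand over positions 162–169, i.e. to AACGACAT.
Its sequence written 5'→3' is the reverse complement: ATGTCGTT.

5'-ATGTCGTT-3'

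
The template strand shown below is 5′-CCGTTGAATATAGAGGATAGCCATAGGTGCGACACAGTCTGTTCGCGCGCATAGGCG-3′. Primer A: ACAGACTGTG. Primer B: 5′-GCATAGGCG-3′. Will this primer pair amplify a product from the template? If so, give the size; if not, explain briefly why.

No product — the primers' 3' ends point away from each other.

Primer A (ACAGACTGTG) has reverse complement CACAGTCTGT, which matches the top strand at positions 33–42; primer A anneals to the top strand there with its 3' end pointing upstream toward position 33.
Primer B (GCATAGGCG) matches the top strand directly at positions 49–57; it anneals to the bottom strand with its 3' end pointing downstream toward position 57.
The 3' ends diverge (primer A extends toward position 1, primer B toward position 57), so the primers never converge on a shared product.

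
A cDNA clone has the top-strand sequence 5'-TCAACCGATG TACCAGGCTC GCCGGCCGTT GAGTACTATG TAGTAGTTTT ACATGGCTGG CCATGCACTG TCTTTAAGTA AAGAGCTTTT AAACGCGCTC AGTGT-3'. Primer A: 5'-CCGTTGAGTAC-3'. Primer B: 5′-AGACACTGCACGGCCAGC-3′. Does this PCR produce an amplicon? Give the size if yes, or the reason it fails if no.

Primer B (AGACACTGCACGGCCAGC) does not match the top strand, and its reverse complement GCTGGCCGTGCAGTGTCT does not match either.
With no annealing site for primer B, no amplification occurs.

No product — primer B has no binding site in the template.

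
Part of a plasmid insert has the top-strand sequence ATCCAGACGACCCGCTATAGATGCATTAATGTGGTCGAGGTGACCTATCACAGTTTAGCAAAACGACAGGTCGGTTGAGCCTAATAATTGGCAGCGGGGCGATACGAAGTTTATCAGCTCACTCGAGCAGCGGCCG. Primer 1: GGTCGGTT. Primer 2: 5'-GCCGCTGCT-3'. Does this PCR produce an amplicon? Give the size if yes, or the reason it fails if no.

Primer 1 (GGTCGGTT) matches the top strand at positions 69–76; it acts as a forward primer.
Primer 2's reverse complement is AGCAGCGGC, matching the top strand at positions 126–134; it acts as a reverse primer.
The 3' ends face each other across positions 69–134, giving a 66 bp product.

Yes — a 66 bp product.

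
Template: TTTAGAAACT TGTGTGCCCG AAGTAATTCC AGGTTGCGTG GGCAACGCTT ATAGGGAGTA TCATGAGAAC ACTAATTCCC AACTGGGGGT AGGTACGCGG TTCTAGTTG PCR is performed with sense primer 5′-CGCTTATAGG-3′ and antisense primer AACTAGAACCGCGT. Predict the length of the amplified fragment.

63 bp

The forward primer matches the template at positions 46–55.
Reverse complement of the reverse primer: ACGCGGTTCTAGTT. This occurs on the top strand at positions 95–108.
The product runs from position 46 to position 108, so its length is 108 − 46 + 1 = 63 bp.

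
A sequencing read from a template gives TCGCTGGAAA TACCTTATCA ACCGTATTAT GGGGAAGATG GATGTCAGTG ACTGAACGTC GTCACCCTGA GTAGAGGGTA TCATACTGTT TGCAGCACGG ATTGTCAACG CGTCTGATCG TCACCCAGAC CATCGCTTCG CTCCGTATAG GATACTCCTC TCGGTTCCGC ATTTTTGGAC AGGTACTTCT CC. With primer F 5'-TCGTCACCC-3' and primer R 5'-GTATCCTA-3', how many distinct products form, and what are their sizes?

The forward primer TCGTCACCC matches the top strand at positions 59–67, 118–126.
The reverse primer's reverse complement is TAGGATAC, matching at positions 148–155.
Each forward site pairs with the reverse site to give a product ending at position 155: sizes 97, 38 bp.

Two products: 97 bp, 38 bp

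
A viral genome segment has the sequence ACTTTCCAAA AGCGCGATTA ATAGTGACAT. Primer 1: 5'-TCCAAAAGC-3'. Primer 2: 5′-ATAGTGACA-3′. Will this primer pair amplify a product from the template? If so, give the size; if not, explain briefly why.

No product — both primers anneal to the same strand and extend in the same direction.

Primer 1 (TCCAAAAGC) matches the top strand at positions 5–13 (3' end points downstream).
Primer 2 (ATAGTGACA) also matches the top strand directly, at positions 21–29 — its reverse complement TGTCACTAT is not present.
Both primers anneal to the bottom strand with 3' ends pointing the same way, so neither can prime synthesis back toward the other.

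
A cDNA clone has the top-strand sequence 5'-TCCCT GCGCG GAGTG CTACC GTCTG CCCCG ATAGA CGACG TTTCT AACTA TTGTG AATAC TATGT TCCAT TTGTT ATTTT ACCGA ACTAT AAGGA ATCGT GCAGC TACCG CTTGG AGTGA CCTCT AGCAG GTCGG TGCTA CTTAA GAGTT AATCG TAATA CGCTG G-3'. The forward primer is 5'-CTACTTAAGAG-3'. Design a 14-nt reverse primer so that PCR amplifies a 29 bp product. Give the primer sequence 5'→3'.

5'-CCAGCGTATTACGA-3'

The forward primer binds at positions 138–148, so a 29 bp product ends at position 138 + 29 − 1 = 166.
The reverse primer anneals to the top strand over positions 153–166, i.e. to TCGTAATACGCTGG.
Its sequence written 5'→3' is the reverse complement: CCAGCGTATTACGA.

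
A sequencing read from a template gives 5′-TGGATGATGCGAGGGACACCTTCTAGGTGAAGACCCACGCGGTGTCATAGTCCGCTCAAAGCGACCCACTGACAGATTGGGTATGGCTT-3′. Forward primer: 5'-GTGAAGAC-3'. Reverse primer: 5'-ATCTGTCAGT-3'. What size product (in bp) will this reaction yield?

Forward primer GTGAAGAC is found on the top strand at positions 27–34.
Taking the reverse complement of ATCTGTCAGT gives ACTGACAGAT, found at positions 68–77 on the template; the primer anneals here to the top strand with its 3' end pointing upstream.
The product runs from position 27 to position 77, so its length is 77 − 27 + 1 = 51 bp.

51 bp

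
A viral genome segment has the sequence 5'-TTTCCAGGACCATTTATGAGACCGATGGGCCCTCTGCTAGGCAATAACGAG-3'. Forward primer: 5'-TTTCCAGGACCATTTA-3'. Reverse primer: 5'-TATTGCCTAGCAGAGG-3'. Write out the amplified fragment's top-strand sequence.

5'-TTTCCAGGACCATTTATGAGACCGATGGGCCCTCTGCTAGGCAATA-3'

Forward primer TTTCCAGGACCATTTA is found on the top strand at positions 1–16.
Reverse complement of the reverse primer: CCTCTGCTAGGCAATA. This occurs on the top strand at positions 31–46.
The product is the template from position 1 through 46 (46 bp).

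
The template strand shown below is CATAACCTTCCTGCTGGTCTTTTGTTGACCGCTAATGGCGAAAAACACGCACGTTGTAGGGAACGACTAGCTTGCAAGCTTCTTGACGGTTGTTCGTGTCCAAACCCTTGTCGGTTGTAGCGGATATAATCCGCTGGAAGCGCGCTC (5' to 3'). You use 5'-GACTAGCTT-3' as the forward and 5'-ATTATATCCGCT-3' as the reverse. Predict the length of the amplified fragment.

66 bp

Scanning the template, GACTAGCTT occurs at positions 65–73; this primer anneals to the bottom strand there with its 3' end pointing downstream.
The reverse primer's reverse complement is AGCGGATATAAT, which matches the template at positions 119–130.
Product length = (reverse-primer end) − (forward-primer start) + 1 = 130 − 65 + 1 = 66 bp.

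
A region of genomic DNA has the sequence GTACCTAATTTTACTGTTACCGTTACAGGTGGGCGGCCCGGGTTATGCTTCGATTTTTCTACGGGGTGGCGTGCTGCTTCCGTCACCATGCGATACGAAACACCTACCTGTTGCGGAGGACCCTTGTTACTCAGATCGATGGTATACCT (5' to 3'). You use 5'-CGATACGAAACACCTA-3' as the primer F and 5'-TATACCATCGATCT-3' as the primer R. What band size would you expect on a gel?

56 bp

Forward primer CGATACGAAACACCTA is found on the top strand at positions 91–106.
The reverse primer's reverse complement is AGATCGATGGTATA, which matches the template at positions 133–146.
Amplicon spans positions 91–146: 56 bp.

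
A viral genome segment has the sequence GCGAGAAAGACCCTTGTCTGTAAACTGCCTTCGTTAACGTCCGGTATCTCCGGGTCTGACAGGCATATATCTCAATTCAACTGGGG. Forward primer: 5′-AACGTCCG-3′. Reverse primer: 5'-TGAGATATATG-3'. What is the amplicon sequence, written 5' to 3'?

5'-AACGTCCGGTATCTCCGGGTCTGACAGGCATATATCTCA-3'

The forward primer matches the template at positions 36–43.
The reverse primer's reverse complement is CATATATCTCA, which matches the template at positions 64–74.
The product is the template from position 36 through 74 (39 bp).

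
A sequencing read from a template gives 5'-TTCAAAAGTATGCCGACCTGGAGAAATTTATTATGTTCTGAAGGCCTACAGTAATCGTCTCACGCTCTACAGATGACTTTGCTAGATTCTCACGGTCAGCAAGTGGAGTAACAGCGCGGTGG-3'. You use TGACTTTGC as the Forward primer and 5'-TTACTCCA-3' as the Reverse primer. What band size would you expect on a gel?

38 bp

Forward primer TGACTTTGC is found on the top strand at positions 74–82.
Reverse complement of the reverse primer: TGGAGTAA. This occurs on the top strand at positions 104–111.
Product length = (reverse-primer end) − (forward-primer start) + 1 = 111 − 74 + 1 = 38 bp.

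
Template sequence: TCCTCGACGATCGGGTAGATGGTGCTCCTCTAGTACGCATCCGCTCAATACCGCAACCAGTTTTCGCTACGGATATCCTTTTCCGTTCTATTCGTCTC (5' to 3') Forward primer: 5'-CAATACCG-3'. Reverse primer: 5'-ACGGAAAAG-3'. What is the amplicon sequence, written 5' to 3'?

Scanning the template, CAATACCG occurs at positions 46–53; this primer anneals to the bottom strand there with its 3' end pointing downstream.
Reverse complement of the reverse primer: CTTTTCCGT. This occurs on the top strand at positions 78–86.
The product is the template from position 46 through 86 (41 bp).

5'-CAATACCGCAACCAGTTTTCGCTACGGATATCCTTTTCCGT-3'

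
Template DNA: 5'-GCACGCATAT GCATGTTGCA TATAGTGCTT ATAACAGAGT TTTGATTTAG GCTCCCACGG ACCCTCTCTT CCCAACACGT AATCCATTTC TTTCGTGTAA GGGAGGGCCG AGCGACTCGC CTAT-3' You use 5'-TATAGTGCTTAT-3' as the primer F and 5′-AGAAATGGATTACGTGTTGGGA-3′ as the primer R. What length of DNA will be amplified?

Forward primer TATAGTGCTTAT is found on the top strand at positions 21–32.
Reverse complement of the reverse primer: TCCCAACACGTAATCCATTTCT. This occurs on the top strand at positions 70–91.
The product runs from position 21 to position 91, so its length is 91 − 21 + 1 = 71 bp.

71 bp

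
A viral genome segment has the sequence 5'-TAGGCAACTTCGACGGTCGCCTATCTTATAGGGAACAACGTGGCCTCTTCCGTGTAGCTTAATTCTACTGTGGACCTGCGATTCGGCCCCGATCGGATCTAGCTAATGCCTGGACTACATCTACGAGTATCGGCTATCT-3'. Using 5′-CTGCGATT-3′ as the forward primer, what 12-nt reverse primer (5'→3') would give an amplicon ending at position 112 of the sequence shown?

5'-CAGGCATTAGCT-3'

The forward primer binds at positions 76–83; the product's 3' end on the top strand is position 112.
The reverse primer anneals to the top strand over positions 101–112, i.e. to AGCTAATGCCTG.
Its sequence written 5'→3' is the reverse complement: CAGGCATTAGCT.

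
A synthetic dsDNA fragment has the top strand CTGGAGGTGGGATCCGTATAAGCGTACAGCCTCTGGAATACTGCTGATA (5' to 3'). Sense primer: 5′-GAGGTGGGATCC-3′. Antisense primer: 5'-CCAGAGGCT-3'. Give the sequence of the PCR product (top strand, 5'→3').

Forward primer GAGGTGGGATCC is found on the top strand at positions 4–15.
Reverse complement of the reverse primer: AGCCTCTGG. This occurs on the top strand at positions 28–36.
The product is the template from position 4 through 36 (33 bp).

5'-GAGGTGGGATCCGTATAAGCGTACAGCCTCTGG-3'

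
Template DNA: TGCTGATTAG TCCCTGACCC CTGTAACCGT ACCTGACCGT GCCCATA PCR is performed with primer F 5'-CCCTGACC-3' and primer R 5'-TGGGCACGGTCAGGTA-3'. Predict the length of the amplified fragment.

34 bp

Scanning the template, CCCTGACC occurs at positions 12–19; this primer anneals to the bottom strand there with its 3' end pointing downstream.
The reverse primer's reverse complement is TACCTGACCGTGCCCA, which matches the template at positions 30–45.
Amplicon spans positions 12–45: 34 bp.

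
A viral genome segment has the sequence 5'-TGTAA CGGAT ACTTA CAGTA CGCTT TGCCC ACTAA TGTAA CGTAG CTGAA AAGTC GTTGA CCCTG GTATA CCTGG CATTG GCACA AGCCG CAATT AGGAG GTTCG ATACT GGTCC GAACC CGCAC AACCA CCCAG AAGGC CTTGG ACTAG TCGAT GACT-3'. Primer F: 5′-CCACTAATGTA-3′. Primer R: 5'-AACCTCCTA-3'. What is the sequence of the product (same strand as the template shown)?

5'-CCACTAATGTAACGTAGCTGAAAAGTCGTTGACCCTGGTATACCTGGCATTGGCACAAGCCGCAATTAGGAGGTT-3'

The forward primer matches the template at positions 29–39.
The reverse primer's reverse complement is TAGGAGGTT, which matches the template at positions 95–103.
The product is the template from position 29 through 103 (75 bp).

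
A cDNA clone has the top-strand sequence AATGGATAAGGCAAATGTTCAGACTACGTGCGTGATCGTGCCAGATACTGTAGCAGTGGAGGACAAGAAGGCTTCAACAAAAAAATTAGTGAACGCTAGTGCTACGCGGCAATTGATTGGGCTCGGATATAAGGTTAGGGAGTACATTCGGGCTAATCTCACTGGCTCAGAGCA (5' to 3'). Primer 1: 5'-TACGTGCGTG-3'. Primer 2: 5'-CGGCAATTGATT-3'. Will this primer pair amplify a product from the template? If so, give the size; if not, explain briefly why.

No product — both primers anneal to the same strand and extend in the same direction.

Primer 1 (TACGTGCGTG) matches the top strand at positions 25–34 (3' end points downstream).
Primer 2 (CGGCAATTGATT) also matches the top strand directly, at positions 107–118 — its reverse complement AATCAATTGCCG is not present.
Both primers anneal to the bottom strand with 3' ends pointing the same way, so neither can prime synthesis back toward the other.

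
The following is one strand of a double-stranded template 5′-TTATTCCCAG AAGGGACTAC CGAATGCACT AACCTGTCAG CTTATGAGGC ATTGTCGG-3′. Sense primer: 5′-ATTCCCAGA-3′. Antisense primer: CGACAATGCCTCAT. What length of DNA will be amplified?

55 bp

The forward primer matches the template at positions 3–11.
The reverse primer's reverse complement is ATGAGGCATTGTCG, which matches the template at positions 44–57.
Amplicon spans positions 3–57: 55 bp.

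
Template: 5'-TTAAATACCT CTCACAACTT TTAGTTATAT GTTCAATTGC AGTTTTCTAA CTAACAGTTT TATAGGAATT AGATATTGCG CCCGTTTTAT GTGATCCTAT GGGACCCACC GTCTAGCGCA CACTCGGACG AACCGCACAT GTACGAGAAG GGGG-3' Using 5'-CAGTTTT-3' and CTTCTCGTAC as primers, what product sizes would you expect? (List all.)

The forward primer CAGTTTT matches the top strand at positions 40–46, 55–61.
The reverse primer's reverse complement is GTACGAGAAG, matching at positions 141–150.
Each forward site pairs with the reverse site to give a product ending at position 150: sizes 111, 96 bp.

111 bp, 96 bp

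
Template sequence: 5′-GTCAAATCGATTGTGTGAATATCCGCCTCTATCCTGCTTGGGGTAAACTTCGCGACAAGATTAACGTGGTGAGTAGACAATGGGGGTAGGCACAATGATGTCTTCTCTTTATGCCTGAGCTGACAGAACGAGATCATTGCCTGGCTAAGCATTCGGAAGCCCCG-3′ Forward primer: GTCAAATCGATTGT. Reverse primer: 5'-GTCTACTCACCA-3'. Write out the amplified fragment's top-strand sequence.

5'-GTCAAATCGATTGTGTGAATATCCGCCTCTATCCTGCTTGGGGTAAACTTCGCGACAAGATTAACGTGGTGAGTAGAC-3'

Forward primer GTCAAATCGATTGT is found on the top strand at positions 1–14.
Reverse complement of the reverse primer: TGGTGAGTAGAC. This occurs on the top strand at positions 67–78.
The product is the template from position 1 through 78 (78 bp).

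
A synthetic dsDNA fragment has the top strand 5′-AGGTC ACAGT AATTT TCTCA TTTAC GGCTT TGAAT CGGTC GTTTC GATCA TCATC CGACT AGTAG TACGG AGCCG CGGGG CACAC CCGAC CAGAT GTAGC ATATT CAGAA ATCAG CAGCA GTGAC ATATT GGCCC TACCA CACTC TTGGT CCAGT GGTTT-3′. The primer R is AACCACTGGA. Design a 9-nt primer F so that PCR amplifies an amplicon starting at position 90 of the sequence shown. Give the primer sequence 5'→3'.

5'-CCAGATGTA-3'

The reverse primer's reverse complement TCCAGTGGTT matches the template at positions 150–159; the product starts at position 90.
The forward primer is identical to the top strand over positions 90–98: CCAGATGTA.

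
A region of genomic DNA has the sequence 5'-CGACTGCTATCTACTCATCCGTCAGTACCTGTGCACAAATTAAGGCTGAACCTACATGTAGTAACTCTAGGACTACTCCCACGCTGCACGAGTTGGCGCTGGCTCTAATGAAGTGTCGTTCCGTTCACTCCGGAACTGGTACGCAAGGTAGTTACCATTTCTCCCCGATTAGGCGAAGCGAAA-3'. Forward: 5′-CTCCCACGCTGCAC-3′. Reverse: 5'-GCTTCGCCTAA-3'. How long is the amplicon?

Forward primer CTCCCACGCTGCAC is found on the top strand at positions 76–89.
Taking the reverse complement of GCTTCGCCTAA gives TTAGGCGAAGC, found at positions 169–179 on the template; the primer anneals here to the top strand with its 3' end pointing upstream.
Amplicon spans positions 76–179: 104 bp.

104 bp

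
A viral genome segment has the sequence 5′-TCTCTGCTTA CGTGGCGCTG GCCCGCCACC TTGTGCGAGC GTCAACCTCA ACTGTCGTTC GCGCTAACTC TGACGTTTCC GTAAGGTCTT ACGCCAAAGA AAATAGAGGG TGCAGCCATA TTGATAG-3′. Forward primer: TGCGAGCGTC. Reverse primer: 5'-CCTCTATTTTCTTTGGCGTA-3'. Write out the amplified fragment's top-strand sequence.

Forward primer TGCGAGCGTC is found on the top strand at positions 34–43.
Taking the reverse complement of CCTCTATTTTCTTTGGCGTA gives TACGCCAAAGAAAATAGAGG, found at positions 90–109 on the template; the primer anneals here to the top strand with its 3' end pointing upstream.
The product is the template from position 34 through 109 (76 bp).

5'-TGCGAGCGTCAACCTCAACTGTCGTTCGCGCTAACTCTGACGTTTCCGTAAGGTCTTACGCCAAAGAAAATAGAGG-3'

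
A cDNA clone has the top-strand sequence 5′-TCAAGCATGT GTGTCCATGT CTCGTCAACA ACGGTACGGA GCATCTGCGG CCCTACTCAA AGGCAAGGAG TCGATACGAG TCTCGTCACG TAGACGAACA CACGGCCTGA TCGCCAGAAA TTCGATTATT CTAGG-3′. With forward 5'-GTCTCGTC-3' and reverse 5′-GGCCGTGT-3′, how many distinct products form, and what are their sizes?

Two products: 89 bp, 28 bp

The forward primer GTCTCGTC matches the top strand at positions 19–26, 80–87.
The reverse primer's reverse complement is ACACGGCC, matching at positions 100–107.
Each forward site pairs with the reverse site to give a product ending at position 107: sizes 89, 28 bp.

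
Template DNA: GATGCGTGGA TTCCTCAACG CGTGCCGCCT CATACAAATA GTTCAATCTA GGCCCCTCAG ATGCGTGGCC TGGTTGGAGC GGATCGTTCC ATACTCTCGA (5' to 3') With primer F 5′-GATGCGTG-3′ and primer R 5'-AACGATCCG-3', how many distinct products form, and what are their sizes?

The forward primer GATGCGTG matches the top strand at positions 1–8, 60–67.
The reverse primer's reverse complement is CGGATCGTT, matching at positions 80–88.
Each forward site pairs with the reverse site to give a product ending at position 88: sizes 88, 29 bp.

Two products: 88 bp, 29 bp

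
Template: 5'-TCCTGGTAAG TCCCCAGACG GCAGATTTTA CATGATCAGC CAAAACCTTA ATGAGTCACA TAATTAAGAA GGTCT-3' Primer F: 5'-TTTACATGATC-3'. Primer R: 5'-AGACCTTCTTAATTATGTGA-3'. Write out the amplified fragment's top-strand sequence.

5'-TTTACATGATCAGCCAAAACCTTAATGAGTCACATAATTAAGAAGGTCT-3'

Forward primer TTTACATGATC is found on the top strand at positions 27–37.
Taking the reverse complement of AGACCTTCTTAATTATGTGA gives TCACATAATTAAGAAGGTCT, found at positions 56–75 on the template; the primer anneals here to the top strand with its 3' end pointing upstream.
The product is the template from position 27 through 75 (49 bp).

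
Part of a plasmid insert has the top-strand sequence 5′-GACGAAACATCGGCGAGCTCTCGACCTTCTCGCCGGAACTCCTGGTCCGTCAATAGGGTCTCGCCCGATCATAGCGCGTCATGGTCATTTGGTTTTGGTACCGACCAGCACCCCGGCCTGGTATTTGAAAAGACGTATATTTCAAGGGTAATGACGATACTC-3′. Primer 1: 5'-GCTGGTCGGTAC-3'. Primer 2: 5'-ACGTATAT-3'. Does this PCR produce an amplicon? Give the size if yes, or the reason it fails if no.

Primer 1 (GCTGGTCGGTAC) has reverse complement GTACCGACCAGC, which matches the top strand at positions 98–109; primer 1 anneals to the top strand there with its 3' end pointing upstream toward position 98.
Primer 2 (ACGTATAT) matches the top strand directly at positions 133–140; it anneals to the bottom strand with its 3' end pointing downstream toward position 140.
The 3' ends diverge (primer 1 extends toward position 1, primer 2 toward position 162), so the primers never converge on a shared product.

No product — the primers' 3' ends point away from each other.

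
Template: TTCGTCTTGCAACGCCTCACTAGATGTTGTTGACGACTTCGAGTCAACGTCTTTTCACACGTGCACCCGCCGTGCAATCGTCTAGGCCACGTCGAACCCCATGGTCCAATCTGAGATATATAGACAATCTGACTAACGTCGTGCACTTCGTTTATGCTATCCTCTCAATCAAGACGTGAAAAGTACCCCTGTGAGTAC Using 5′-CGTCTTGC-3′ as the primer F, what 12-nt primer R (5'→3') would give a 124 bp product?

The forward primer binds at positions 3–10, so a 124 bp product ends at position 3 + 124 − 1 = 126.
The reverse primer anneals to the top strand over positions 115–126, i.e. to GATATATAGACA.
Its sequence written 5'→3' is the reverse complement: TGTCTATATATC.

5'-TGTCTATATATC-3'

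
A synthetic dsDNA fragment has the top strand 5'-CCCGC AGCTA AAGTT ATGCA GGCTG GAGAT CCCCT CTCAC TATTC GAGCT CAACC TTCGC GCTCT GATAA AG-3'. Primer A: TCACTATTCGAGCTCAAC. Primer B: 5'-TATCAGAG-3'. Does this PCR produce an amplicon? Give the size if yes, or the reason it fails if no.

Primer A (TCACTATTCGAGCTCAAC) matches the top strand at positions 37–54; it acts as a forward primer.
Primer B's reverse complement is CTCTGATA, matching the top strand at positions 62–69; it acts as a reverse primer.
The 3' ends face each other across positions 37–69, giving a 33 bp product.

Yes — a 33 bp product.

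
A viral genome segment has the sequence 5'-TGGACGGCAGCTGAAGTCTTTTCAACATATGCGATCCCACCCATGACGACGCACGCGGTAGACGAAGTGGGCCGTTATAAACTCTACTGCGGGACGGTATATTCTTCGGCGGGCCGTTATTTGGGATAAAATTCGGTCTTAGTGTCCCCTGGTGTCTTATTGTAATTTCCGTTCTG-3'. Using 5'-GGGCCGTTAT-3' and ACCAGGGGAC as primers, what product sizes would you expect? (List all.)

85 bp, 43 bp

The forward primer GGGCCGTTAT matches the top strand at positions 69–78, 111–120.
The reverse primer's reverse complement is GTCCCCTGGT, matching at positions 144–153.
Each forward site pairs with the reverse site to give a product ending at position 153: sizes 85, 43 bp.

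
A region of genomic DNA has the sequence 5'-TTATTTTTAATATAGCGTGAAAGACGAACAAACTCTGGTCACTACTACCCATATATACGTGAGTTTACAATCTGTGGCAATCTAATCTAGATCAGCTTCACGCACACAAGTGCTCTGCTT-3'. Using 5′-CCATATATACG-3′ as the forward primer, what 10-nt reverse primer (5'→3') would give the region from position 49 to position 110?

The product's 3' end on the top strand is position 110.
The reverse primer anneals to the top strand over positions 101–110, i.e. to CGCACACAAG.
Its sequence written 5'→3' is the reverse complement: CTTGTGTGCG.

5'-CTTGTGTGCG-3'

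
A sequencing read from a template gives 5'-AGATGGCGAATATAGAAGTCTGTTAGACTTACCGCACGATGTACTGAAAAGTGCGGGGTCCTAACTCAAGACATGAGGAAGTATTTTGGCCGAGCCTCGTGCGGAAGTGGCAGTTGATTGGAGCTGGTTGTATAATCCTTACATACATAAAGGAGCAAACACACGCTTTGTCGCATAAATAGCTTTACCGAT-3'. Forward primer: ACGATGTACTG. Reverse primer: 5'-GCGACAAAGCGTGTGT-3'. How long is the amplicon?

139 bp

The forward primer matches the template at positions 36–46.
The reverse primer's reverse complement is ACACACGCTTTGTCGC, which matches the template at positions 159–174.
Product length = (reverse-primer end) − (forward-primer start) + 1 = 174 − 36 + 1 = 139 bp.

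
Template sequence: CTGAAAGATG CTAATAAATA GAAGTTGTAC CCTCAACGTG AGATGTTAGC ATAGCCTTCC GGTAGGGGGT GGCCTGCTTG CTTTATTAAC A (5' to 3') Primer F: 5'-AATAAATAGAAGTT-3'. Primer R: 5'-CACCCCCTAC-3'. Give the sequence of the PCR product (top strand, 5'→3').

Forward primer AATAAATAGAAGTT is found on the top strand at positions 13–26.
Reverse complement of the reverse primer: GTAGGGGGTG. This occurs on the top strand at positions 62–71.
The product is the template from position 13 through 71 (59 bp).

5'-AATAAATAGAAGTTGTACCCTCAACGTGAGATGTTAGCATAGCCTTCCGGTAGGGGGTG-3'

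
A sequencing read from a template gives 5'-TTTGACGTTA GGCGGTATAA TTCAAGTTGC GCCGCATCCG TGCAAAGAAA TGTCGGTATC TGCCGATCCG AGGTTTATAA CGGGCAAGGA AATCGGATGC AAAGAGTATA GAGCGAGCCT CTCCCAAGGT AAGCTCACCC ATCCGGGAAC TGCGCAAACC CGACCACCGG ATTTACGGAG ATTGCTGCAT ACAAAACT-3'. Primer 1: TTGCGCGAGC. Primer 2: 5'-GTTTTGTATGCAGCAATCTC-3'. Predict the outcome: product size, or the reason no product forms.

Primer 1 (TTGCGCGAGC) does not match the top strand, and its reverse complement GCTCGCGCAA does not match either.
With no annealing site for primer 1, no amplification occurs.

No product — primer 1 has no binding site in the template.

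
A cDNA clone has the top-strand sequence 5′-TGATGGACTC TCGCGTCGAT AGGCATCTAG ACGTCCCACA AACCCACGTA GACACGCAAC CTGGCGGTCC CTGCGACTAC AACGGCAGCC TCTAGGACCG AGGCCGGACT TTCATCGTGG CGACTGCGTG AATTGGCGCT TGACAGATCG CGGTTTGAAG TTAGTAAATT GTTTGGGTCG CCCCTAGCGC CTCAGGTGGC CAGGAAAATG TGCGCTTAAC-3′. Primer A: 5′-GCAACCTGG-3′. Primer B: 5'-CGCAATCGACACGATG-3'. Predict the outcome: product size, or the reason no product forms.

Primer B (CGCAATCGACACGATG) does not match the top strand, and its reverse complement CATCGTGTCGATTGCG does not match either.
With no annealing site for primer B, no amplification occurs.

No product — primer B has no binding site in the template.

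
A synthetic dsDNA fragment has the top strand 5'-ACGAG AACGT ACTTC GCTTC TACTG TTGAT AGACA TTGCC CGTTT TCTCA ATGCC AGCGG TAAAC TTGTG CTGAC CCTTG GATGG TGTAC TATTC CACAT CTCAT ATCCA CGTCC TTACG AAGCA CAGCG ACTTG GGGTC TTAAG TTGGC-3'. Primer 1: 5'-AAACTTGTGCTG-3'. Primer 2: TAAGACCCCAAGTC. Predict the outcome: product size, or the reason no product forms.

Primer 1 (AAACTTGTGCTG) matches the top strand at positions 62–73; it acts as a forward primer.
Primer 2's reverse complement is GACTTGGGGTCTTA, matching the top strand at positions 130–143; it acts as a reverse primer.
The 3' ends face each other across positions 62–143, giving an 82 bp product.

Yes — an 82 bp product.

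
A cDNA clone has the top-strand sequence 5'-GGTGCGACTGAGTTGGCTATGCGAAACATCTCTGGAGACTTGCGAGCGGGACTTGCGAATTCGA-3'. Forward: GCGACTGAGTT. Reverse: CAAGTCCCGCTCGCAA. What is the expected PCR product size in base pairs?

52 bp

Scanning the template, GCGACTGAGTT occurs at positions 4–14; this primer anneals to the bottom strand there with its 3' end pointing downstream.
Taking the reverse complement of CAAGTCCCGCTCGCAA gives TTGCGAGCGGGACTTG, found at positions 40–55 on the template; the primer anneals here to the top strand with its 3' end pointing upstream.
Amplicon spans positions 4–55: 52 bp.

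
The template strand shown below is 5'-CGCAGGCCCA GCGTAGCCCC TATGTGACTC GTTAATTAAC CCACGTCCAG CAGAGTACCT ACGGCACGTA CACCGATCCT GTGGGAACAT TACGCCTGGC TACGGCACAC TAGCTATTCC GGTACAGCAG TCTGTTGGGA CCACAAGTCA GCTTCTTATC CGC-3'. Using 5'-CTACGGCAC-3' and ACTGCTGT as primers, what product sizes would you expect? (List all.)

The forward primer CTACGGCAC matches the top strand at positions 59–67, 100–108.
The reverse primer's reverse complement is ACAGCAGT, matching at positions 124–131.
Each forward site pairs with the reverse site to give a product ending at position 131: sizes 73, 32 bp.

73 bp, 32 bp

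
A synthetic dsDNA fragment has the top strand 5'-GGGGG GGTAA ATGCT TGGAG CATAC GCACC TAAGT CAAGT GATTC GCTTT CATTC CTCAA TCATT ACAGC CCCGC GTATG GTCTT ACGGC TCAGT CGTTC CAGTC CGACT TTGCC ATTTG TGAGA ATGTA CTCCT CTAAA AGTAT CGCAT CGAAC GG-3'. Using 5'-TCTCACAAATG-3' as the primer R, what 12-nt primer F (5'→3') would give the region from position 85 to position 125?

The reverse primer's reverse complement CATTTGTGAGA matches the template at positions 115–125; the product starts at position 85.
The forward primer is identical to the top strand over positions 85–96: TACGGCTCAGTC.

5'-TACGGCTCAGTC-3'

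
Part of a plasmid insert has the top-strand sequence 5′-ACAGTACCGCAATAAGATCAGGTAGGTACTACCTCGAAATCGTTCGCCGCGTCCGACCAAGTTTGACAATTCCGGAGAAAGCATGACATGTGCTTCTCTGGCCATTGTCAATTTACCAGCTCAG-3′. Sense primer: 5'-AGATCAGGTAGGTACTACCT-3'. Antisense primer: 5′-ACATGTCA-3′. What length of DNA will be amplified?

Forward primer AGATCAGGTAGGTACTACCT is found on the top strand at positions 15–34.
The reverse primer's reverse complement is TGACATGT, which matches the template at positions 84–91.
Amplicon spans positions 15–91: 77 bp.

77 bp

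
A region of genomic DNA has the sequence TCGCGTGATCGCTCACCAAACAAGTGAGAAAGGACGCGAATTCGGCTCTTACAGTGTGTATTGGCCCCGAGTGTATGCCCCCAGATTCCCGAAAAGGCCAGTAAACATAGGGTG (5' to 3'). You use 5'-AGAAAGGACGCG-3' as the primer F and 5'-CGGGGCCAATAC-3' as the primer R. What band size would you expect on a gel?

Forward primer AGAAAGGACGCG is found on the top strand at positions 27–38.
The reverse primer's reverse complement is GTATTGGCCCCG, which matches the template at positions 58–69.
Product length = (reverse-primer end) − (forward-primer start) + 1 = 69 − 27 + 1 = 43 bp.

43 bp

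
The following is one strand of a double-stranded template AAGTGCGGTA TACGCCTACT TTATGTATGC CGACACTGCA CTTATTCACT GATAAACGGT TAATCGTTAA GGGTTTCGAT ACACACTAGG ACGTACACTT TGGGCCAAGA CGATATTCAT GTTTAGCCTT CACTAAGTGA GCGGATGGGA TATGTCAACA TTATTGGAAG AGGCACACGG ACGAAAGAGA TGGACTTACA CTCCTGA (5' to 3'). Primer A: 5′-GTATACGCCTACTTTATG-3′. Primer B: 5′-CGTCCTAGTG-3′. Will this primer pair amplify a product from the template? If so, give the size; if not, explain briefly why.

Yes — an 86 bp product.

Primer A (GTATACGCCTACTTTATG) matches the top strand at positions 8–25; it acts as a forward primer.
Primer B's reverse complement is CACTAGGACG, matching the top strand at positions 84–93; it acts as a reverse primer.
The 3' ends face each other across positions 8–93, giving an 86 bp product.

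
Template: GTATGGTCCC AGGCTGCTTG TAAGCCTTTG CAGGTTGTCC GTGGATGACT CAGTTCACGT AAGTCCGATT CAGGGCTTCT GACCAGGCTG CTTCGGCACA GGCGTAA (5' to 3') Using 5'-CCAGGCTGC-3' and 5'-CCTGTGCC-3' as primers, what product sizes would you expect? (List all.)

94 bp, 20 bp

The forward primer CCAGGCTGC matches the top strand at positions 9–17, 83–91.
The reverse primer's reverse complement is GGCACAGG, matching at positions 95–102.
Each forward site pairs with the reverse site to give a product ending at position 102: sizes 94, 20 bp.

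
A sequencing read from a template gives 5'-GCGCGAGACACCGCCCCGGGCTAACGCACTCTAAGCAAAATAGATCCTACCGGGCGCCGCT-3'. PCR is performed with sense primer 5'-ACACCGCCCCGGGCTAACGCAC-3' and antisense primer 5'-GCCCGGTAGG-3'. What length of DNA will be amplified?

Forward primer ACACCGCCCCGGGCTAACGCAC is found on the top strand at positions 8–29.
The reverse primer's reverse complement is CCTACCGGGC, which matches the template at positions 46–55.
Product length = (reverse-primer end) − (forward-primer start) + 1 = 55 − 8 + 1 = 48 bp.

48 bp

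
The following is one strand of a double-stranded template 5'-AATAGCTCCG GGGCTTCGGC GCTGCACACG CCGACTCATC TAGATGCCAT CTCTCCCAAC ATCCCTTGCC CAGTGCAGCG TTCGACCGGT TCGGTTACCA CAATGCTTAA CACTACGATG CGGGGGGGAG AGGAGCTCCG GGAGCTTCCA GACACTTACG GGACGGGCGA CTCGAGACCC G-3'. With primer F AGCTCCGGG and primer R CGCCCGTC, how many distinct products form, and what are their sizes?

Two products: 166 bp, 36 bp

The forward primer AGCTCCGGG matches the top strand at positions 4–12, 134–142.
The reverse primer's reverse complement is GACGGGCG, matching at positions 162–169.
Each forward site pairs with the reverse site to give a product ending at position 169: sizes 166, 36 bp.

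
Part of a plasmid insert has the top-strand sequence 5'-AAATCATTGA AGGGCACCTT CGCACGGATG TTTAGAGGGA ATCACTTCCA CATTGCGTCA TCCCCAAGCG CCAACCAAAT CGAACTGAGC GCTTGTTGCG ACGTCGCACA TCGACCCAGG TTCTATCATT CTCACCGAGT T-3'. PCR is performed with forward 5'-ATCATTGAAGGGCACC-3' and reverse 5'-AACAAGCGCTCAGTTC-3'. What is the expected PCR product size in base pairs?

95 bp

Scanning the template, ATCATTGAAGGGCACC occurs at positions 3–18; this primer anneals to the bottom strand there with its 3' end pointing downstream.
Taking the reverse complement of AACAAGCGCTCAGTTC gives GAACTGAGCGCTTGTT, found at positions 82–97 on the template; the primer anneals here to the top strand with its 3' end pointing upstream.
The product runs from position 3 to position 97, so its length is 97 − 3 + 1 = 95 bp.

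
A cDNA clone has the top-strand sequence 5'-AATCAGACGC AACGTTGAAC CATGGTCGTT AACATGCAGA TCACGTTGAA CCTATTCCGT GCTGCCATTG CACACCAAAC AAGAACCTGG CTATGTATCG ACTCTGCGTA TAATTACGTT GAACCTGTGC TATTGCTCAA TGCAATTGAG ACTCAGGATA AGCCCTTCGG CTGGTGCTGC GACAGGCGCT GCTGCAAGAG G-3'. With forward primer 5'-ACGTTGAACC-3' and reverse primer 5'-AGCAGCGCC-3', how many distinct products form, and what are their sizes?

The forward primer ACGTTGAACC matches the top strand at positions 12–21, 43–52, 116–125.
The reverse primer's reverse complement is GGCGCTGCT, matching at positions 185–193.
Each forward site pairs with the reverse site to give a product ending at position 193: sizes 182, 151, 78 bp.

Three products: 182 bp, 151 bp, 78 bp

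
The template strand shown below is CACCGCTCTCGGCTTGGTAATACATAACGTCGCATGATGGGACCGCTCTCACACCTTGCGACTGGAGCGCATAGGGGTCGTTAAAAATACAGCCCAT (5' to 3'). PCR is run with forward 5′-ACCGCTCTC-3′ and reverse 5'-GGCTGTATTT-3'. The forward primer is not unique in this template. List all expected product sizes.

93 bp, 53 bp

The forward primer ACCGCTCTC matches the top strand at positions 2–10, 42–50.
The reverse primer's reverse complement is AAATACAGCC, matching at positions 85–94.
Each forward site pairs with the reverse site to give a product ending at position 94: sizes 93, 53 bp.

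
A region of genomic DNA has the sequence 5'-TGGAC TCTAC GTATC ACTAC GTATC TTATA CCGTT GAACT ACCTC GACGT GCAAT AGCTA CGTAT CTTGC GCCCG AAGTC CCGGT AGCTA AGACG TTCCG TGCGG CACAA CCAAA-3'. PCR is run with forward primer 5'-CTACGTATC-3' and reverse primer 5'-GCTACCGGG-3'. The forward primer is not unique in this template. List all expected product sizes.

82 bp, 72 bp, 31 bp

The forward primer CTACGTATC matches the top strand at positions 7–15, 17–25, 58–66.
The reverse primer's reverse complement is CCCGGTAGC, matching at positions 80–88.
Each forward site pairs with the reverse site to give a product ending at position 88: sizes 82, 72, 31 bp.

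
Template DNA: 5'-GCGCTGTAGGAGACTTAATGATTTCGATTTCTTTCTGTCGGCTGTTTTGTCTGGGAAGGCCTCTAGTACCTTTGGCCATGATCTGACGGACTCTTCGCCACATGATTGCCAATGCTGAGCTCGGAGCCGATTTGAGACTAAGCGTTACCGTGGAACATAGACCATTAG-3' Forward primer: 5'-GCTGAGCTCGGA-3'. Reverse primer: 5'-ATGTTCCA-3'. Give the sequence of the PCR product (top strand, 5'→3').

The forward primer matches the template at positions 114–125.
Taking the reverse complement of ATGTTCCA gives TGGAACAT, found at positions 151–158 on the template; the primer anneals here to the top strand with its 3' end pointing upstream.
The product is the template from position 114 through 158 (45 bp).

5'-GCTGAGCTCGGAGCCGATTTGAGACTAAGCGTTACCGTGGAACAT-3'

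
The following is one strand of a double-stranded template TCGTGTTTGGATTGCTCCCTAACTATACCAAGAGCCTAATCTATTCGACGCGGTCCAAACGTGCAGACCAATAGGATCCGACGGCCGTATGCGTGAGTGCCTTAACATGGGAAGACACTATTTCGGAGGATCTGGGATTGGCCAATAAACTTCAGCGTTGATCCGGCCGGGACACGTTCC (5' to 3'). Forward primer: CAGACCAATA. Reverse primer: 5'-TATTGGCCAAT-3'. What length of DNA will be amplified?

84 bp

Scanning the template, CAGACCAATA occurs at positions 64–73; this primer anneals to the bottom strand there with its 3' end pointing downstream.
The reverse primer's reverse complement is ATTGGCCAATA, which matches the template at positions 137–147.
The product runs from position 64 to position 147, so its length is 147 − 64 + 1 = 84 bp.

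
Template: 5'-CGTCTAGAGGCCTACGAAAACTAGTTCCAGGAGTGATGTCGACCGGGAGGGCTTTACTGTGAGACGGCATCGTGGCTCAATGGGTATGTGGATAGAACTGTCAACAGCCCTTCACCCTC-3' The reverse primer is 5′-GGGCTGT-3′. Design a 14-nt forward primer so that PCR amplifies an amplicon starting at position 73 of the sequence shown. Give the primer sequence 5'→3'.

The reverse primer's reverse complement ACAGCCC matches the template at positions 104–110; the product starts at position 73.
The forward primer is identical to the top strand over positions 73–86: TGGCTCAATGGGTA.

5'-TGGCTCAATGGGTA-3'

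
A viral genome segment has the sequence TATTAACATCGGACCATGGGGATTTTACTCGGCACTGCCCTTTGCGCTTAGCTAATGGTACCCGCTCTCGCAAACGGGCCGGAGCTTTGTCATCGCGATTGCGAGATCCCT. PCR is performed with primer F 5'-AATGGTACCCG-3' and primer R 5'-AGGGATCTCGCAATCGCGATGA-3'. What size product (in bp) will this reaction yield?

Forward primer AATGGTACCCG is found on the top strand at positions 54–64.
Reverse complement of the reverse primer: TCATCGCGATTGCGAGATCCCT. This occurs on the top strand at positions 90–111.
The product runs from position 54 to position 111, so its length is 111 − 54 + 1 = 58 bp.

58 bp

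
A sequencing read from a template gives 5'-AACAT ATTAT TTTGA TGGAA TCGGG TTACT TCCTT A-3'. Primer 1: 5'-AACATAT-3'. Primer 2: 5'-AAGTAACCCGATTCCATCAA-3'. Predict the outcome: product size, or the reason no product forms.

Yes — a 31 bp product.

Primer 1 (AACATAT) matches the top strand at positions 1–7; it acts as a forward primer.
Primer 2's reverse complement is TTGATGGAATCGGGTTACTT, matching the top strand at positions 12–31; it acts as a reverse primer.
The 3' ends face each other across positions 1–31, giving a 31 bp product.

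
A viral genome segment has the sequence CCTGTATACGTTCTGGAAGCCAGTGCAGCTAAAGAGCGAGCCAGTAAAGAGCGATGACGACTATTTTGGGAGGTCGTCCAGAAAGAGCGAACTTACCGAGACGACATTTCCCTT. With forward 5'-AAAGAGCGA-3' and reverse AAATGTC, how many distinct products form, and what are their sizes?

The forward primer AAAGAGCGA matches the top strand at positions 31–39, 46–54, 82–90.
The reverse primer's reverse complement is GACATTT, matching at positions 103–109.
Each forward site pairs with the reverse site to give a product ending at position 109: sizes 79, 64, 28 bp.

Three products: 79 bp, 64 bp, 28 bp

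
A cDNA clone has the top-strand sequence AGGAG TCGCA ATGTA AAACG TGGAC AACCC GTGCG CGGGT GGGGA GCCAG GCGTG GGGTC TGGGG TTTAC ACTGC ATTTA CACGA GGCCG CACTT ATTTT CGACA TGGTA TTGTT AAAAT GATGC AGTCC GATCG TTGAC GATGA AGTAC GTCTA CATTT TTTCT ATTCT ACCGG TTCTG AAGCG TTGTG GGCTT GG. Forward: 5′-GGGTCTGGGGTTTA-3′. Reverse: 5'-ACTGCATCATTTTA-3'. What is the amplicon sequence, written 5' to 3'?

5'-GGGTCTGGGGTTTACACTGCATTTACACGAGGCCGCACTTATTTTCGACATGGTATTGTTAAAATGATGCAGT-3'

Scanning the template, GGGTCTGGGGTTTA occurs at positions 56–69; this primer anneals to the bottom strand there with its 3' end pointing downstream.
The reverse primer's reverse complement is TAAAATGATGCAGT, which matches the template at positions 115–128.
The product is the template from position 56 through 128 (73 bp).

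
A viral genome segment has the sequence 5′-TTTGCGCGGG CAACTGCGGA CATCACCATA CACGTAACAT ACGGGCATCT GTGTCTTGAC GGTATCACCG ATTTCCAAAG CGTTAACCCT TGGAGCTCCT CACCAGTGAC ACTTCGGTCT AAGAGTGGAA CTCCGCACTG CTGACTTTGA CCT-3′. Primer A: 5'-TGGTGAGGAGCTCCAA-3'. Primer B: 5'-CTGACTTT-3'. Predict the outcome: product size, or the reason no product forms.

No product — the primers' 3' ends point away from each other.

Primer A (TGGTGAGGAGCTCCAA) has reverse complement TTGGAGCTCCTCACCA, which matches the top strand at positions 90–105; primer A anneals to the top strand there with its 3' end pointing upstream toward position 90.
Primer B (CTGACTTT) matches the top strand directly at positions 141–148; it anneals to the bottom strand with its 3' end pointing downstream toward position 148.
The 3' ends diverge (primer A extends toward position 1, primer B toward position 153), so the primers never converge on a shared product.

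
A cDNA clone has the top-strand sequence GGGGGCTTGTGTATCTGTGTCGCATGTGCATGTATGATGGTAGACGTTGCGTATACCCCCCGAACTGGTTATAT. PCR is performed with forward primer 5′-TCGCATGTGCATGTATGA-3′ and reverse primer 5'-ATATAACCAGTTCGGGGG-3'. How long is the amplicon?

Forward primer TCGCATGTGCATGTATGA is found on the top strand at positions 20–37.
Taking the reverse complement of ATATAACCAGTTCGGGGG gives CCCCCGAACTGGTTATAT, found at positions 57–74 on the template; the primer anneals here to the top strand with its 3' end pointing upstream.
Amplicon spans positions 20–74: 55 bp.

55 bp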